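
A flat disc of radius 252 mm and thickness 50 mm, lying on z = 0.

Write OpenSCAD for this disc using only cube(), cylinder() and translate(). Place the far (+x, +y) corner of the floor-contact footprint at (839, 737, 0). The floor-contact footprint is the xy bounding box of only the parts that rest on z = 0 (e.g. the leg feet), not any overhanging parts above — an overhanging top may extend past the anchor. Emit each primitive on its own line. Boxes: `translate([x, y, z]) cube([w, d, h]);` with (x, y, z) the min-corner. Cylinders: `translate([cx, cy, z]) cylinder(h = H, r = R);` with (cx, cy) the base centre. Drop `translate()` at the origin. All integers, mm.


translate([587, 485, 0]) cylinder(h = 50, r = 252);


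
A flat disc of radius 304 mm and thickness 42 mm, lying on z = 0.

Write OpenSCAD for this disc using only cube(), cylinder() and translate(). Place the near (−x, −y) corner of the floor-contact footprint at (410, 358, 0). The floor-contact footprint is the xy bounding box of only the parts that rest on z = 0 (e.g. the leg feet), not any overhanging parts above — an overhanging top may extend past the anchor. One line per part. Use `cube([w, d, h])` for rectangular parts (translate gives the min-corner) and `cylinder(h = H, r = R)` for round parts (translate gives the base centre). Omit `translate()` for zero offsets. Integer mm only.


translate([714, 662, 0]) cylinder(h = 42, r = 304);


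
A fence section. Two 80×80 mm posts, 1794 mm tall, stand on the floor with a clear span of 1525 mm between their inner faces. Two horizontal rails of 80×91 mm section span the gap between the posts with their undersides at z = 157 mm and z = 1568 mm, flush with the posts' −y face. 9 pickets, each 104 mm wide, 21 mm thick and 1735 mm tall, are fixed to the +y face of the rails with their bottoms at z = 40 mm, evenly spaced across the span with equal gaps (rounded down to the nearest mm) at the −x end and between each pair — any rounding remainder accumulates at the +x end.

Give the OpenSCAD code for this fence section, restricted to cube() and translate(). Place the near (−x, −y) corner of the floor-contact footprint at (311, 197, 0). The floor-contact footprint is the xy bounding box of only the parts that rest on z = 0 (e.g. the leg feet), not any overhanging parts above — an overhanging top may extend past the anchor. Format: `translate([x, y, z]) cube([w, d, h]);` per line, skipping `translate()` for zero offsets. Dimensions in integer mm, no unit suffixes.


translate([311, 197, 0]) cube([80, 80, 1794]);
translate([1916, 197, 0]) cube([80, 80, 1794]);
translate([391, 197, 157]) cube([1525, 80, 91]);
translate([391, 197, 1568]) cube([1525, 80, 91]);
translate([449, 277, 40]) cube([104, 21, 1735]);
translate([611, 277, 40]) cube([104, 21, 1735]);
translate([773, 277, 40]) cube([104, 21, 1735]);
translate([935, 277, 40]) cube([104, 21, 1735]);
translate([1097, 277, 40]) cube([104, 21, 1735]);
translate([1259, 277, 40]) cube([104, 21, 1735]);
translate([1421, 277, 40]) cube([104, 21, 1735]);
translate([1583, 277, 40]) cube([104, 21, 1735]);
translate([1745, 277, 40]) cube([104, 21, 1735]);


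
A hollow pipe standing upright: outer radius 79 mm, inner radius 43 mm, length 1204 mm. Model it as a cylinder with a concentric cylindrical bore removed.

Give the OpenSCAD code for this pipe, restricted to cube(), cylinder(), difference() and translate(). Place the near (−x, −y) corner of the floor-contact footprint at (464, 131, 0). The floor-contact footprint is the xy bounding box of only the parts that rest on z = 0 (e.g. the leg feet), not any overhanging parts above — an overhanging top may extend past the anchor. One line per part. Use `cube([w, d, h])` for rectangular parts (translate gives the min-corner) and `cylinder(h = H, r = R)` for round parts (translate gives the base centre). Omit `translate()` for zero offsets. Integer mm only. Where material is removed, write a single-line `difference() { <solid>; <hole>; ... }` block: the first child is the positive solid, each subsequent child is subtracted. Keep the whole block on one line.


difference() { translate([543, 210, 0]) cylinder(h = 1204, r = 79); translate([543, 210, 0]) cylinder(h = 1204, r = 43); }


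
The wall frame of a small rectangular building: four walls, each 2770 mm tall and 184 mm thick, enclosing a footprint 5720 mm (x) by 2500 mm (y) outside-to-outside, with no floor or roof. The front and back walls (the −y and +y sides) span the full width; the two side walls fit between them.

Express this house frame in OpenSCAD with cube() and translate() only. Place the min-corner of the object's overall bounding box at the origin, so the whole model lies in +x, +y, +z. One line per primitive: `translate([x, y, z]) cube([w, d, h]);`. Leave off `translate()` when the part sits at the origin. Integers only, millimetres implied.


cube([5720, 184, 2770]);
translate([0, 2316, 0]) cube([5720, 184, 2770]);
translate([0, 184, 0]) cube([184, 2132, 2770]);
translate([5536, 184, 0]) cube([184, 2132, 2770]);


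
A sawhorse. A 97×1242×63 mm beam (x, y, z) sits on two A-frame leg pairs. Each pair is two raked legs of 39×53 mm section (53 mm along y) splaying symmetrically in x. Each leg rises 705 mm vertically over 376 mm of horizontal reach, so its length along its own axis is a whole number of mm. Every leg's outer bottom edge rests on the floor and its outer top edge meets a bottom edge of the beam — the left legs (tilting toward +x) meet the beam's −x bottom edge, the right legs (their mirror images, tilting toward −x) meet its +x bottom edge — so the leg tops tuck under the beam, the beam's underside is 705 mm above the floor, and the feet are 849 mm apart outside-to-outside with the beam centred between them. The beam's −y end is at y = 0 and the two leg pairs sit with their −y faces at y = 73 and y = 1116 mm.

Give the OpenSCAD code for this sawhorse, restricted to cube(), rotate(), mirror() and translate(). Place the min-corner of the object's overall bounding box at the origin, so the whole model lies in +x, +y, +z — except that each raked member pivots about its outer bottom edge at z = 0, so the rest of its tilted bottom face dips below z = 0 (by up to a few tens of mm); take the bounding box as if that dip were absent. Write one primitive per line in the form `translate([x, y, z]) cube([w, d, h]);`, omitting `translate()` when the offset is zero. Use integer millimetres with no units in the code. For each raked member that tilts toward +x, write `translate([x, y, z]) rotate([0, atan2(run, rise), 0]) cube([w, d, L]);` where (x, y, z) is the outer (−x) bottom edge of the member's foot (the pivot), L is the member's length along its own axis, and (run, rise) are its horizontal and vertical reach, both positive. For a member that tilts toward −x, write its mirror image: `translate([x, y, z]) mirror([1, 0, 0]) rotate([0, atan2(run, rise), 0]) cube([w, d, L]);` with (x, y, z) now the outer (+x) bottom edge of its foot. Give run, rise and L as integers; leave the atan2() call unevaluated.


translate([376, 0, 705]) cube([97, 1242, 63]);
translate([0, 73, 0]) rotate([0, atan2(376, 705), 0]) cube([39, 53, 799]);
translate([849, 73, 0]) mirror([1, 0, 0]) rotate([0, atan2(376, 705), 0]) cube([39, 53, 799]);
translate([0, 1116, 0]) rotate([0, atan2(376, 705), 0]) cube([39, 53, 799]);
translate([849, 1116, 0]) mirror([1, 0, 0]) rotate([0, atan2(376, 705), 0]) cube([39, 53, 799]);


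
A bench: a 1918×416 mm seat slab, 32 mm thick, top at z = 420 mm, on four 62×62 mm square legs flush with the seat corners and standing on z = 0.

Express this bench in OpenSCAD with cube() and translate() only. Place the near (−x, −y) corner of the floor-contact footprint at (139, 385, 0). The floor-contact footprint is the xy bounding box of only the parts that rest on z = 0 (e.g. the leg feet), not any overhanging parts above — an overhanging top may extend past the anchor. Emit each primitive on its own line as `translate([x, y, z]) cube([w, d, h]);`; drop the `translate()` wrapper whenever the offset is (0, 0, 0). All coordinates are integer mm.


// leg_h = 420 − 32 = 388
translate([139, 385, 388]) cube([1918, 416, 32]);
translate([139, 385, 0]) cube([62, 62, 388]);
translate([139, 739, 0]) cube([62, 62, 388]);
translate([1995, 385, 0]) cube([62, 62, 388]);
translate([1995, 739, 0]) cube([62, 62, 388]);


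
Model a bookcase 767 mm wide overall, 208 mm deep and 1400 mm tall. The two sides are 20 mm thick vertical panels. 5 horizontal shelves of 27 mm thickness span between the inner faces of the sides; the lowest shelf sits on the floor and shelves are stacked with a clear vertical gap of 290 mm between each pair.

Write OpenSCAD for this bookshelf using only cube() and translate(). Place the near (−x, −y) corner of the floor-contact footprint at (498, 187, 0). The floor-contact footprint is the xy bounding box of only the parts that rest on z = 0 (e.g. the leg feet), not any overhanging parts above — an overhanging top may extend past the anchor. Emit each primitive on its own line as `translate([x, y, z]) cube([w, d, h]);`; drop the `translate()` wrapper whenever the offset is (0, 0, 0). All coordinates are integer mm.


translate([498, 187, 0]) cube([20, 208, 1400]);
translate([1245, 187, 0]) cube([20, 208, 1400]);
translate([518, 187, 0]) cube([727, 208, 27]);
translate([518, 187, 317]) cube([727, 208, 27]);
translate([518, 187, 634]) cube([727, 208, 27]);
translate([518, 187, 951]) cube([727, 208, 27]);
translate([518, 187, 1268]) cube([727, 208, 27]);


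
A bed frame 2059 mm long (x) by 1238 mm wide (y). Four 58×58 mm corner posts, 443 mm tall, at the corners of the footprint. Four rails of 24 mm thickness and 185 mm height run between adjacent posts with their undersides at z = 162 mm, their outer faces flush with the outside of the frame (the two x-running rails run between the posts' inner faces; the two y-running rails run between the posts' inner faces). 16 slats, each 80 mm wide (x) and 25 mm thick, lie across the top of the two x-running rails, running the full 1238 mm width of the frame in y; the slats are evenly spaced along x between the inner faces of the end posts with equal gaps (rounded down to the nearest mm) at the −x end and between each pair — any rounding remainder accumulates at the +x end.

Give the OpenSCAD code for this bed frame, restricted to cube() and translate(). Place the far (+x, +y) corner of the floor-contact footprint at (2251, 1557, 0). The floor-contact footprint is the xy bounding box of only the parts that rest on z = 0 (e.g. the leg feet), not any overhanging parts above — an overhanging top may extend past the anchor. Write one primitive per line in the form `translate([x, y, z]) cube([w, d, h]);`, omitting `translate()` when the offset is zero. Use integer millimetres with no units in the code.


translate([192, 319, 0]) cube([58, 58, 443]);
translate([192, 1499, 0]) cube([58, 58, 443]);
translate([2193, 319, 0]) cube([58, 58, 443]);
translate([2193, 1499, 0]) cube([58, 58, 443]);
translate([250, 319, 162]) cube([1943, 24, 185]);
translate([250, 1533, 162]) cube([1943, 24, 185]);
translate([192, 377, 162]) cube([24, 1122, 185]);
translate([2227, 377, 162]) cube([24, 1122, 185]);
translate([289, 319, 347]) cube([80, 1238, 25]);
translate([408, 319, 347]) cube([80, 1238, 25]);
translate([527, 319, 347]) cube([80, 1238, 25]);
translate([646, 319, 347]) cube([80, 1238, 25]);
translate([765, 319, 347]) cube([80, 1238, 25]);
translate([884, 319, 347]) cube([80, 1238, 25]);
translate([1003, 319, 347]) cube([80, 1238, 25]);
translate([1122, 319, 347]) cube([80, 1238, 25]);
translate([1241, 319, 347]) cube([80, 1238, 25]);
translate([1360, 319, 347]) cube([80, 1238, 25]);
translate([1479, 319, 347]) cube([80, 1238, 25]);
translate([1598, 319, 347]) cube([80, 1238, 25]);
translate([1717, 319, 347]) cube([80, 1238, 25]);
translate([1836, 319, 347]) cube([80, 1238, 25]);
translate([1955, 319, 347]) cube([80, 1238, 25]);
translate([2074, 319, 347]) cube([80, 1238, 25]);


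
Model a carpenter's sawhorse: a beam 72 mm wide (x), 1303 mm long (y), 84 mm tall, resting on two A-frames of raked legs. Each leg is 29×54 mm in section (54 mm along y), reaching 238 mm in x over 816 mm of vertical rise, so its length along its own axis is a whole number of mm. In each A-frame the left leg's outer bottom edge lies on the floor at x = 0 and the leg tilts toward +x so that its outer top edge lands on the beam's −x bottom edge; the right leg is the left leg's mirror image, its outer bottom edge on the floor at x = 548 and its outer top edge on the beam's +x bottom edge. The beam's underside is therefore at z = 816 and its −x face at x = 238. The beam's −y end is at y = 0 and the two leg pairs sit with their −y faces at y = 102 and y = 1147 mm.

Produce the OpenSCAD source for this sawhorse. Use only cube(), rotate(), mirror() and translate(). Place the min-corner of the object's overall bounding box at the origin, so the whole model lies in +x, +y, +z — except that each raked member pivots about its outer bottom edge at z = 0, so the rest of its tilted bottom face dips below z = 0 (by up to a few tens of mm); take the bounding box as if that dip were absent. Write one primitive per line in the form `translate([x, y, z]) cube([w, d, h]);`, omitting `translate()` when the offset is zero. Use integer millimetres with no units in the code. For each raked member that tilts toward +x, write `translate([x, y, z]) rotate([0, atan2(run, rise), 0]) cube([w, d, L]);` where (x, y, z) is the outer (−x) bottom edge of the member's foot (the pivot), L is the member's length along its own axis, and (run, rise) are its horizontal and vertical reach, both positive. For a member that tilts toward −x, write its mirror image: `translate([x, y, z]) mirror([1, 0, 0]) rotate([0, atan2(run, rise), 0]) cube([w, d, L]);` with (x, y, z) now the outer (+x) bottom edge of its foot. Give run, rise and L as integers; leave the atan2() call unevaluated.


translate([238, 0, 816]) cube([72, 1303, 84]);
translate([0, 102, 0]) rotate([0, atan2(238, 816), 0]) cube([29, 54, 850]);
translate([548, 102, 0]) mirror([1, 0, 0]) rotate([0, atan2(238, 816), 0]) cube([29, 54, 850]);
translate([0, 1147, 0]) rotate([0, atan2(238, 816), 0]) cube([29, 54, 850]);
translate([548, 1147, 0]) mirror([1, 0, 0]) rotate([0, atan2(238, 816), 0]) cube([29, 54, 850]);


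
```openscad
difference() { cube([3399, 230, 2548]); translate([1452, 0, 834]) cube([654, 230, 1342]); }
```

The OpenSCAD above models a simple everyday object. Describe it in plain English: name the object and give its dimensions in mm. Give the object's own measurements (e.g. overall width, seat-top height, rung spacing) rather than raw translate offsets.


A wall 3399 mm long (x), 230 mm thick (y), 2548 mm tall, with a rectangular window opening cut through it. The opening is 654 mm wide and 1342 mm tall; its sill is at z = 834 mm and its near (−x) edge is 1452 mm from the wall's −x end. The opening passes through the full wall thickness.


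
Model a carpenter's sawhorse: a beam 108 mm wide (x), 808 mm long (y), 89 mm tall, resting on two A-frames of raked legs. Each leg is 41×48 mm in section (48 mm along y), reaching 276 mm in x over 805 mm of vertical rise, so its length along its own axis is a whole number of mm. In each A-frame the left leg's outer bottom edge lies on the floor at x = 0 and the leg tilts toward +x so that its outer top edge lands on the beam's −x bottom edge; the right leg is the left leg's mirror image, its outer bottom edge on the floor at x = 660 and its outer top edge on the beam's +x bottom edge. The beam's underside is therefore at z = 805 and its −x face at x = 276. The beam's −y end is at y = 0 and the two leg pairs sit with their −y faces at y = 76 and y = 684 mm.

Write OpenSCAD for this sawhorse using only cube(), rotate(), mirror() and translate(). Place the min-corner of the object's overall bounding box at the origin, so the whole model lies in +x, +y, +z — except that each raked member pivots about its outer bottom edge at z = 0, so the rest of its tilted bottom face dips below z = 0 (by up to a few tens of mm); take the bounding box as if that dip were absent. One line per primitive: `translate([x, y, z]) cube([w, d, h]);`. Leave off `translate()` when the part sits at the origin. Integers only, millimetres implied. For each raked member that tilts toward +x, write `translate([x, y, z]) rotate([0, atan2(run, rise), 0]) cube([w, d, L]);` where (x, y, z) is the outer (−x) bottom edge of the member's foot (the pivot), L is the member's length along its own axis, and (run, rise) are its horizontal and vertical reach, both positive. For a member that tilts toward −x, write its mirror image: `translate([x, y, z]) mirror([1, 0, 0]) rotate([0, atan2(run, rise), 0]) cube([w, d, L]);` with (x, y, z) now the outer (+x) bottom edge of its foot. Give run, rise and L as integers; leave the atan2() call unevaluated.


translate([276, 0, 805]) cube([108, 808, 89]);
translate([0, 76, 0]) rotate([0, atan2(276, 805), 0]) cube([41, 48, 851]);
translate([660, 76, 0]) mirror([1, 0, 0]) rotate([0, atan2(276, 805), 0]) cube([41, 48, 851]);
translate([0, 684, 0]) rotate([0, atan2(276, 805), 0]) cube([41, 48, 851]);
translate([660, 684, 0]) mirror([1, 0, 0]) rotate([0, atan2(276, 805), 0]) cube([41, 48, 851]);


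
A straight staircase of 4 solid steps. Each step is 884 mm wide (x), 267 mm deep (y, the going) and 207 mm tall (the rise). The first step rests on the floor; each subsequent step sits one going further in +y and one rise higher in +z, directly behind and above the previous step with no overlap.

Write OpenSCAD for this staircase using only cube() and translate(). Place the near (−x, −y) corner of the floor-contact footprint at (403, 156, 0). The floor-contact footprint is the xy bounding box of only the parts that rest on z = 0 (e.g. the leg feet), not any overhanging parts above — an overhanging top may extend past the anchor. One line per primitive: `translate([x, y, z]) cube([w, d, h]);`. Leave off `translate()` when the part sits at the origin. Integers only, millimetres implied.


translate([403, 156, 0]) cube([884, 267, 207]);
translate([403, 423, 207]) cube([884, 267, 207]);
translate([403, 690, 414]) cube([884, 267, 207]);
translate([403, 957, 621]) cube([884, 267, 207]);


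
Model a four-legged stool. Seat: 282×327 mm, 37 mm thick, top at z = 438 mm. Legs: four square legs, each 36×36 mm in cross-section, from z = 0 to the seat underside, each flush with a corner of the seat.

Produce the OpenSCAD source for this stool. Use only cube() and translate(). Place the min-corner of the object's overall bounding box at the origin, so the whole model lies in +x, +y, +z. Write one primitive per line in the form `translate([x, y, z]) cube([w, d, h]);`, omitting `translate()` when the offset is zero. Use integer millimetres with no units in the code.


translate([0, 0, 401]) cube([282, 327, 37]);
cube([36, 36, 401]);
translate([246, 0, 0]) cube([36, 36, 401]);
translate([0, 291, 0]) cube([36, 36, 401]);
translate([246, 291, 0]) cube([36, 36, 401]);


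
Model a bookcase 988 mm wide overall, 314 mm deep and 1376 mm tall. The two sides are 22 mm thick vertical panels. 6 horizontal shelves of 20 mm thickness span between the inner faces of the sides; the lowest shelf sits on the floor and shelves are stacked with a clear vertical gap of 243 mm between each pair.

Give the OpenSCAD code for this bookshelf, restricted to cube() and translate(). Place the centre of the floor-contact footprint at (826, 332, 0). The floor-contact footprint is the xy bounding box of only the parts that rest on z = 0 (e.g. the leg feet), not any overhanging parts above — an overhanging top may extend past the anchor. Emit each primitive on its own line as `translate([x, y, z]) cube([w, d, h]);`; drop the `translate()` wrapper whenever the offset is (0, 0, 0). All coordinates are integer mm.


translate([332, 175, 0]) cube([22, 314, 1376]);
translate([1298, 175, 0]) cube([22, 314, 1376]);
translate([354, 175, 0]) cube([944, 314, 20]);
translate([354, 175, 263]) cube([944, 314, 20]);
translate([354, 175, 526]) cube([944, 314, 20]);
translate([354, 175, 789]) cube([944, 314, 20]);
translate([354, 175, 1052]) cube([944, 314, 20]);
translate([354, 175, 1315]) cube([944, 314, 20]);


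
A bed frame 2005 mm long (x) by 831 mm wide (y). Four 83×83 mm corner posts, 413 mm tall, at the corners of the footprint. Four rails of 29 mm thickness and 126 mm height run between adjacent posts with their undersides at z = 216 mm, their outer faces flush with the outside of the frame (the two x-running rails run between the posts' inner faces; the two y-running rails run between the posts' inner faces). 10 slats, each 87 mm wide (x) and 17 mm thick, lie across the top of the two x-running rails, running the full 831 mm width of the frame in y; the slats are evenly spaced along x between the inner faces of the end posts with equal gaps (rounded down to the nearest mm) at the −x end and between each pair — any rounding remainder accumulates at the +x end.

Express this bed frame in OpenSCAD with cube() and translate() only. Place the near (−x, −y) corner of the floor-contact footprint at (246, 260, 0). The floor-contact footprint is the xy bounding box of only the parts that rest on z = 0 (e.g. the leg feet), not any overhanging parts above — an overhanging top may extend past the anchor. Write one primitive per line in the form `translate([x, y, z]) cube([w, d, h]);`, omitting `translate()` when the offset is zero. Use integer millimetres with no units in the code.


translate([246, 260, 0]) cube([83, 83, 413]);
translate([246, 1008, 0]) cube([83, 83, 413]);
translate([2168, 260, 0]) cube([83, 83, 413]);
translate([2168, 1008, 0]) cube([83, 83, 413]);
translate([329, 260, 216]) cube([1839, 29, 126]);
translate([329, 1062, 216]) cube([1839, 29, 126]);
translate([246, 343, 216]) cube([29, 665, 126]);
translate([2222, 343, 216]) cube([29, 665, 126]);
translate([417, 260, 342]) cube([87, 831, 17]);
translate([592, 260, 342]) cube([87, 831, 17]);
translate([767, 260, 342]) cube([87, 831, 17]);
translate([942, 260, 342]) cube([87, 831, 17]);
translate([1117, 260, 342]) cube([87, 831, 17]);
translate([1292, 260, 342]) cube([87, 831, 17]);
translate([1467, 260, 342]) cube([87, 831, 17]);
translate([1642, 260, 342]) cube([87, 831, 17]);
translate([1817, 260, 342]) cube([87, 831, 17]);
translate([1992, 260, 342]) cube([87, 831, 17]);


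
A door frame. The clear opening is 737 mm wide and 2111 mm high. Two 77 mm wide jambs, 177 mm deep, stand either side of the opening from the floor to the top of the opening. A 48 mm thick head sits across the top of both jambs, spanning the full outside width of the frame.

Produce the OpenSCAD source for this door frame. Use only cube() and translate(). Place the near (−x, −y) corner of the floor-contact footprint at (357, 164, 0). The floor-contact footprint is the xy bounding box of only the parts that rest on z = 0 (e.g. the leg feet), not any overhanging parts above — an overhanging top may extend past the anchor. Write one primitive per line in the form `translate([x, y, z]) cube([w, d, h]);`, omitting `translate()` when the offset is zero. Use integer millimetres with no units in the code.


translate([357, 164, 0]) cube([77, 177, 2111]);
translate([1171, 164, 0]) cube([77, 177, 2111]);
translate([357, 164, 2111]) cube([891, 177, 48]);


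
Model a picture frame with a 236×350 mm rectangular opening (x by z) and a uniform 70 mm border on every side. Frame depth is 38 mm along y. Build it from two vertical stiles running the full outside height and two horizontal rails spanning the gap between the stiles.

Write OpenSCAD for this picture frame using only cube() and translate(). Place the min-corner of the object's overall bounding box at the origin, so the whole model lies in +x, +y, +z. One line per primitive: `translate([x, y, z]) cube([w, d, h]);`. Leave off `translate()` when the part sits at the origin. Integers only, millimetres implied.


cube([70, 38, 490]);
translate([306, 0, 0]) cube([70, 38, 490]);
translate([70, 0, 0]) cube([236, 38, 70]);
translate([70, 0, 420]) cube([236, 38, 70]);


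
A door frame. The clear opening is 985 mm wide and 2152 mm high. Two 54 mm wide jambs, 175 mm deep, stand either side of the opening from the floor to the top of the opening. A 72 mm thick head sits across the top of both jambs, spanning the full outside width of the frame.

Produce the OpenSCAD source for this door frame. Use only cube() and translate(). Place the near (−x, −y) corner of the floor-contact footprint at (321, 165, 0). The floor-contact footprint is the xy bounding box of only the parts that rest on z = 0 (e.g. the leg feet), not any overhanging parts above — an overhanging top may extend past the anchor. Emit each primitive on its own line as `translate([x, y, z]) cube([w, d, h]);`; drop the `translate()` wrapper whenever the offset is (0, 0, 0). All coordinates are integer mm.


translate([321, 165, 0]) cube([54, 175, 2152]);
translate([1360, 165, 0]) cube([54, 175, 2152]);
translate([321, 165, 2152]) cube([1093, 175, 72]);


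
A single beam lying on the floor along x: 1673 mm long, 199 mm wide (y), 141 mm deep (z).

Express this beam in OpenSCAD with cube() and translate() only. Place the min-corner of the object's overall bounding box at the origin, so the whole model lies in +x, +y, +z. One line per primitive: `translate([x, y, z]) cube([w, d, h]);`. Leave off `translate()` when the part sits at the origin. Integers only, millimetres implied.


cube([1673, 199, 141]);


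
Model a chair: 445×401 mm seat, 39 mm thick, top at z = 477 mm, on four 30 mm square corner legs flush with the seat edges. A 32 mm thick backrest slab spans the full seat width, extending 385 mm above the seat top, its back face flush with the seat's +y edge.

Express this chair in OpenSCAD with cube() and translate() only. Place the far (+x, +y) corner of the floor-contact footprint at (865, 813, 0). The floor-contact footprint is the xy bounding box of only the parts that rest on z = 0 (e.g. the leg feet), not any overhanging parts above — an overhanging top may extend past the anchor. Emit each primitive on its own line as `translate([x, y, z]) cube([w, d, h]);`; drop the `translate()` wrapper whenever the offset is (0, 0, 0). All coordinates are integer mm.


translate([420, 412, 438]) cube([445, 401, 39]);
translate([420, 412, 0]) cube([30, 30, 438]);
translate([835, 412, 0]) cube([30, 30, 438]);
translate([420, 783, 0]) cube([30, 30, 438]);
translate([835, 783, 0]) cube([30, 30, 438]);
translate([420, 781, 477]) cube([445, 32, 385]);


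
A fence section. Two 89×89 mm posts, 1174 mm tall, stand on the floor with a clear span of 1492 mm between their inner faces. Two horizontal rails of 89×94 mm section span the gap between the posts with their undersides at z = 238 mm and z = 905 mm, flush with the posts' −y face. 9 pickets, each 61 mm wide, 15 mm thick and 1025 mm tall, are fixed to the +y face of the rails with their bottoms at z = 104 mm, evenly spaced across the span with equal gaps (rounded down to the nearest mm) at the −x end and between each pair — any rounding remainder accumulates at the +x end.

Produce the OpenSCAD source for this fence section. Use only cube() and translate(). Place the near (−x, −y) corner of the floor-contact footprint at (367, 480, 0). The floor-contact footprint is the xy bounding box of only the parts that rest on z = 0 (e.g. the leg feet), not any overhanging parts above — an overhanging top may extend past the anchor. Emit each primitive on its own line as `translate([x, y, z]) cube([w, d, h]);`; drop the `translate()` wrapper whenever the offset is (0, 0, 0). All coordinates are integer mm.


translate([367, 480, 0]) cube([89, 89, 1174]);
translate([1948, 480, 0]) cube([89, 89, 1174]);
translate([456, 480, 238]) cube([1492, 89, 94]);
translate([456, 480, 905]) cube([1492, 89, 94]);
translate([550, 569, 104]) cube([61, 15, 1025]);
translate([705, 569, 104]) cube([61, 15, 1025]);
translate([860, 569, 104]) cube([61, 15, 1025]);
translate([1015, 569, 104]) cube([61, 15, 1025]);
translate([1170, 569, 104]) cube([61, 15, 1025]);
translate([1325, 569, 104]) cube([61, 15, 1025]);
translate([1480, 569, 104]) cube([61, 15, 1025]);
translate([1635, 569, 104]) cube([61, 15, 1025]);
translate([1790, 569, 104]) cube([61, 15, 1025]);


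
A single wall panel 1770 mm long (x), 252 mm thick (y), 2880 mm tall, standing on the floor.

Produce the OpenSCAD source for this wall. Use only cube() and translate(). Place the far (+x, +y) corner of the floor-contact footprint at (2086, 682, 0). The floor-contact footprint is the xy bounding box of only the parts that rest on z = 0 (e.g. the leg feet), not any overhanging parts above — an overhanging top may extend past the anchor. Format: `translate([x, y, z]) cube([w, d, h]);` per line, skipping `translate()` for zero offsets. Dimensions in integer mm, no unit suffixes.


translate([316, 430, 0]) cube([1770, 252, 2880]);


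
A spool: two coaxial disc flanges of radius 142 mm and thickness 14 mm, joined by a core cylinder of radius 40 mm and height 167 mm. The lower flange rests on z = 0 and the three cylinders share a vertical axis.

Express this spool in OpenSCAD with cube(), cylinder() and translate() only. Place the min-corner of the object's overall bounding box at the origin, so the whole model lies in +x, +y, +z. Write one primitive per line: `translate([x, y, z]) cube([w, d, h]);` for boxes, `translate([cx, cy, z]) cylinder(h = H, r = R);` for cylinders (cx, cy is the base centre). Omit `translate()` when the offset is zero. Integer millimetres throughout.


translate([142, 142, 0]) cylinder(h = 14, r = 142);
translate([142, 142, 14]) cylinder(h = 167, r = 40);
translate([142, 142, 181]) cylinder(h = 14, r = 142);


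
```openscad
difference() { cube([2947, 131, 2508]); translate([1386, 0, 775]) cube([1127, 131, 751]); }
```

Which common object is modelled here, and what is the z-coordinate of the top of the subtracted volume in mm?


A wall with a window opening. The window head height is 1526 mm.

A wall with a rectangular opening subtracted — a window. Sill at z = 775, opening 751 mm tall, so the head is at 775 + 751 = 1526 mm.


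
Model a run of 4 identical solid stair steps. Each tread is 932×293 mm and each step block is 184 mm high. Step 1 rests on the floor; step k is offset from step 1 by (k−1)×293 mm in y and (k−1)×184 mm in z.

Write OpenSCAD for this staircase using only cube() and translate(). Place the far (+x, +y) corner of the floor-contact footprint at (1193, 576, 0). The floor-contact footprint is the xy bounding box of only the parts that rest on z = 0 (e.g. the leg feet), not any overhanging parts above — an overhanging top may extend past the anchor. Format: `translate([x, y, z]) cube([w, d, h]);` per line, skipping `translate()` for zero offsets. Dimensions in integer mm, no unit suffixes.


translate([261, 283, 0]) cube([932, 293, 184]);
translate([261, 576, 184]) cube([932, 293, 184]);
translate([261, 869, 368]) cube([932, 293, 184]);
translate([261, 1162, 552]) cube([932, 293, 184]);


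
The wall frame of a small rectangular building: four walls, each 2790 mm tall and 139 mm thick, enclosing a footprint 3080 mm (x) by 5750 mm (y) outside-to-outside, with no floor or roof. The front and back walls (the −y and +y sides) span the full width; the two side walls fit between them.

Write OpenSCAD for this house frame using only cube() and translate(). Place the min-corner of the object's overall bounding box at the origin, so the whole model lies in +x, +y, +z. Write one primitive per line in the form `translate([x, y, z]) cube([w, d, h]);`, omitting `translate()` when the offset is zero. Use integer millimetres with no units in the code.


cube([3080, 139, 2790]);
translate([0, 5611, 0]) cube([3080, 139, 2790]);
translate([0, 139, 0]) cube([139, 5472, 2790]);
translate([2941, 139, 0]) cube([139, 5472, 2790]);


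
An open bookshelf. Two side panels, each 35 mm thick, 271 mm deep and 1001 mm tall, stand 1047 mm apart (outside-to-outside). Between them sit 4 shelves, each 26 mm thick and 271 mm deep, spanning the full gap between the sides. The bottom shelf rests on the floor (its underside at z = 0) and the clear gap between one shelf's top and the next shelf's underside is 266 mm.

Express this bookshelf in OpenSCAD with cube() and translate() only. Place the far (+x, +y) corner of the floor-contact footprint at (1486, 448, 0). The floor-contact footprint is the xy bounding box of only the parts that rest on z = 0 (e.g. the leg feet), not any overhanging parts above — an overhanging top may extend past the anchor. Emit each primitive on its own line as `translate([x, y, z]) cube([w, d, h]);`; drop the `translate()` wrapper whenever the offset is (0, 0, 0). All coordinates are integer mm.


translate([439, 177, 0]) cube([35, 271, 1001]);
translate([1451, 177, 0]) cube([35, 271, 1001]);
translate([474, 177, 0]) cube([977, 271, 26]);
translate([474, 177, 292]) cube([977, 271, 26]);
translate([474, 177, 584]) cube([977, 271, 26]);
translate([474, 177, 876]) cube([977, 271, 26]);


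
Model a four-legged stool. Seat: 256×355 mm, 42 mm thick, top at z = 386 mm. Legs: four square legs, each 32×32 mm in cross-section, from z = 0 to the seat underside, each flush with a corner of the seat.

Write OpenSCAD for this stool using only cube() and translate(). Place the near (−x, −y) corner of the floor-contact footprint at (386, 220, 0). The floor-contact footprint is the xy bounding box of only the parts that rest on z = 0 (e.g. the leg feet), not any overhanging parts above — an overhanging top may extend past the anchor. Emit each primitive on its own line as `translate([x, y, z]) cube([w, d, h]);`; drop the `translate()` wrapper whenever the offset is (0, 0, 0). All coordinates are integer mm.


// leg_h = 386 - 42 = 344
translate([386, 220, 344]) cube([256, 355, 42]);
translate([386, 220, 0]) cube([32, 32, 344]);
translate([610, 220, 0]) cube([32, 32, 344]);
translate([386, 543, 0]) cube([32, 32, 344]);
translate([610, 543, 0]) cube([32, 32, 344]);


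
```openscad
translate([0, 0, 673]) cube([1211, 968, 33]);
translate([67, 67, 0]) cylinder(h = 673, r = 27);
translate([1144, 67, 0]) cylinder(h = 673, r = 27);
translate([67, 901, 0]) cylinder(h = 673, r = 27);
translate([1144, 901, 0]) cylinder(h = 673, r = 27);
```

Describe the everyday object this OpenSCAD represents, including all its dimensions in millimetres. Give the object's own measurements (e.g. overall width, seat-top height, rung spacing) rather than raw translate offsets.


A rectangular dining table. The top is 1211×968×33 mm with its upper surface at z = 706 mm. It stands on four round legs of 54 mm diameter, each leg's bounding box inset 40 mm from the nearest pair of top edges, running from the floor to the underside of the top.


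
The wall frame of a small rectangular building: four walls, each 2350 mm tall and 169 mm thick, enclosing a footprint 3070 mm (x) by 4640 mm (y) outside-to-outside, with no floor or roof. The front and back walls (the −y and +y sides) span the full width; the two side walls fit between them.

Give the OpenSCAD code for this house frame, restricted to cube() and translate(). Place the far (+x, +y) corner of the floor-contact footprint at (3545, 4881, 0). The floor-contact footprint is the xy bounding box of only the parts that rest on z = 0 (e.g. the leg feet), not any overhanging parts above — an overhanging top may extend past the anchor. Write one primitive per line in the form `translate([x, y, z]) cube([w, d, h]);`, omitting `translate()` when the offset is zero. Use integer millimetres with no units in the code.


translate([475, 241, 0]) cube([3070, 169, 2350]);
translate([475, 4712, 0]) cube([3070, 169, 2350]);
translate([475, 410, 0]) cube([169, 4302, 2350]);
translate([3376, 410, 0]) cube([169, 4302, 2350]);


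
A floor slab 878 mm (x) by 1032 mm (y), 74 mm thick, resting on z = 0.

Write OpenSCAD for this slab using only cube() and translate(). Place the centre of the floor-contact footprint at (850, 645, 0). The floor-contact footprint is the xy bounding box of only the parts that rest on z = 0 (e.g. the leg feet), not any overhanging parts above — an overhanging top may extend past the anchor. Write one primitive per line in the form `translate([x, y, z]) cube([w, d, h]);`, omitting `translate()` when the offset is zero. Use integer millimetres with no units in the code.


translate([411, 129, 0]) cube([878, 1032, 74]);


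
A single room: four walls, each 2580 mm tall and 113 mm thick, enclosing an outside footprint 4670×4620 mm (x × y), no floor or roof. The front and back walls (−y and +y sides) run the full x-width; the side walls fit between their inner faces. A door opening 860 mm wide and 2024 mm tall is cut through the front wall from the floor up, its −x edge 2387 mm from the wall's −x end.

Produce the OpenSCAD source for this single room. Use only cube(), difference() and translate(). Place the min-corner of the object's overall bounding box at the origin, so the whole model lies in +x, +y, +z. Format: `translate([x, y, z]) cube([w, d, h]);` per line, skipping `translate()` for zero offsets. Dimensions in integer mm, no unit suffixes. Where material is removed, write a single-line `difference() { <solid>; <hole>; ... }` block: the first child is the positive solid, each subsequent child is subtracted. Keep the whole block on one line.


difference() { cube([4670, 113, 2580]); translate([2387, 0, 0]) cube([860, 113, 2024]); }
translate([0, 4507, 0]) cube([4670, 113, 2580]);
translate([0, 113, 0]) cube([113, 4394, 2580]);
translate([4557, 113, 0]) cube([113, 4394, 2580]);


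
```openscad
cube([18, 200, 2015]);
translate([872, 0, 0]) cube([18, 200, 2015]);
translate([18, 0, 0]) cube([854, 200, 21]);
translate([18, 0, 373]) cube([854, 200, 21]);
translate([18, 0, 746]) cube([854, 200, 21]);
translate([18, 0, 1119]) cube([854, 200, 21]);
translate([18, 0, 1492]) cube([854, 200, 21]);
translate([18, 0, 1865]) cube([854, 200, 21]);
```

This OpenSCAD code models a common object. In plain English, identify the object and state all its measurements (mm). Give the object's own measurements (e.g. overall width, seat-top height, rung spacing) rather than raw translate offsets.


An open bookshelf. Two side panels, each 18 mm thick, 200 mm deep and 2015 mm tall, stand 890 mm apart (outside-to-outside). Between them sit 6 shelves, each 21 mm thick and 200 mm deep, spanning the full gap between the sides. The bottom shelf rests on the floor (its underside at z = 0) and the clear gap between one shelf's top and the next shelf's underside is 352 mm.


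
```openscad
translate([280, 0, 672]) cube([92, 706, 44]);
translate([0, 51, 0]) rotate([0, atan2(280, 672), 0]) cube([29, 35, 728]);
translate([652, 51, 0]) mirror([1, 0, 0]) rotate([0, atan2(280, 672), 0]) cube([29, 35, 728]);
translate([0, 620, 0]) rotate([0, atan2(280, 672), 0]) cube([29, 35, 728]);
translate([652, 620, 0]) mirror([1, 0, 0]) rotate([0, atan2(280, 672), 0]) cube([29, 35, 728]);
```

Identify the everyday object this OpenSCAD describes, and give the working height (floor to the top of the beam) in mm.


A sawhorse. The overall height is 716 mm.

A beam across two mirrored pairs of raked legs — a sawhorse. The beam's underside is at z = 672 (matching the legs' vertical rise in atan2(280, 672)) and the beam is 44 mm tall, so its top is at 672 + 44 = 716 mm. The raked legs top out at the beam's underside, so that is the highest point.


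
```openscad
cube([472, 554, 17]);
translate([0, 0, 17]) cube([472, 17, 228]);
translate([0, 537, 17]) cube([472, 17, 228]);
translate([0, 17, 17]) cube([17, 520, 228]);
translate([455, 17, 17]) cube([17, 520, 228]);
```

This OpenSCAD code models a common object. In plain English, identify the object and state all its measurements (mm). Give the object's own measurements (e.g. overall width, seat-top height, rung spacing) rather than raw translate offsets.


An open-topped rectangular box: outside dimensions 472×554×245 mm, with a uniform wall and base thickness of 17 mm. The base is a full 472×554 slab on the floor; four walls sit on top of the base. The front and back walls (the −y and +y sides) span the full width; the two side walls fit between them.
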